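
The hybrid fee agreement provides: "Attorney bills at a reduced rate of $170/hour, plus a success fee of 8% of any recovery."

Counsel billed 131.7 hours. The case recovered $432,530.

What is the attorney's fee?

$56,991.40

Hourly: 131.7 × $170 = $22,389.00
Success fee: 8% of $432,530 = $34,602.40
Total: $22,389.00 + $34,602.40 = $56,991.40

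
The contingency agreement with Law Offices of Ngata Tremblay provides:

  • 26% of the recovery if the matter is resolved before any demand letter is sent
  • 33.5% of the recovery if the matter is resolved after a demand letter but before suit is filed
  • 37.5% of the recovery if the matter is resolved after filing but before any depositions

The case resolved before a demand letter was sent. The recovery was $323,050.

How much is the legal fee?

The matter resolved before a demand letter was sent, so the 26% rate applies.
$323,050 × 26% = $83,993.00

$83,993.00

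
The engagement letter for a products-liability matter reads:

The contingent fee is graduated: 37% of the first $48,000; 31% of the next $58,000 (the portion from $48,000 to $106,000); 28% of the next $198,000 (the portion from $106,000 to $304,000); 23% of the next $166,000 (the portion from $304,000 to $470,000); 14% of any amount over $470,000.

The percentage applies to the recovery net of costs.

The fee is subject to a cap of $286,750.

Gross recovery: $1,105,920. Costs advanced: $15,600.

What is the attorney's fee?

Fee base (net of costs): $1,105,920 − $15,600 = $1,090,320
First $48,000 at 37% = $17,760.00
Next $58,000 at 31% = $17,980.00
Next $198,000 at 28% = $55,440.00
Next $166,000 at 23% = $38,180.00
Remaining $620,320 at 14% = $86,844.80
Fee: $17,760.00 + $17,980.00 + $55,440.00 + $38,180.00 + $86,844.80 = $216,204.80
$216,204.80 is under the $286,750 cap.

$216,204.80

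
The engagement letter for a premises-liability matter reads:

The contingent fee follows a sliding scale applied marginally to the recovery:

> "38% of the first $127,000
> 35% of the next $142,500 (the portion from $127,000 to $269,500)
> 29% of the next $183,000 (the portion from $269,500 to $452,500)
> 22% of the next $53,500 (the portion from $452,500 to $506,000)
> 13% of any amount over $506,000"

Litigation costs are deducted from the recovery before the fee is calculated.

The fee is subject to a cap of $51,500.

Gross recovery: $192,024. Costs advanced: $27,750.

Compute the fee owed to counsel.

Fee base (net of costs): $192,024 − $27,750 = $164,274
First $127,000 at 38% = $48,260.00
Remaining $37,274 at 35% = $13,045.90
Fee: $48,260.00 + $13,045.90 = $61,305.90
$61,305.90 exceeds the $51,500 cap, so the fee is capped at $51,500.00.

$51,500.00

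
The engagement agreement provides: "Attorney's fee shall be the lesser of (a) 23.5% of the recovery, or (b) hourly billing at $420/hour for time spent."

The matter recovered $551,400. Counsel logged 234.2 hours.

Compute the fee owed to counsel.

(a) 23.5% of $551,400 = $129,579.00
(b) 234.2 × $420 = $98,364.00
The lesser is (b): $98,364.00.

$98,364.00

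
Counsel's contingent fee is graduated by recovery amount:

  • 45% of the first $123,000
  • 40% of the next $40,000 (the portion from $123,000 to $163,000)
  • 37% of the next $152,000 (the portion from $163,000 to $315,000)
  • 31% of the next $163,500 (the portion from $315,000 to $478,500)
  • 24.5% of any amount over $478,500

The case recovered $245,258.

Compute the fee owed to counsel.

First $123,000 at 45% = $55,350.00
Next $40,000 at 40% = $16,000.00
Remaining $82,258 at 37% = $30,435.46
Fee: $55,350.00 + $16,000.00 + $30,435.46 = $101,785.46

$101,785.46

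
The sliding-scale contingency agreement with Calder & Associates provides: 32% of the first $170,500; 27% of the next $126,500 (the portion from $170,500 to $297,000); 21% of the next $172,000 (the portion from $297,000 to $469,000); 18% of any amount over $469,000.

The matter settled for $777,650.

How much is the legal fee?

First $170,500 at 32% = $54,560.00
Next $126,500 at 27% = $34,155.00
Next $172,000 at 21% = $36,120.00
Remaining $308,650 at 18% = $55,557.00
Fee: $54,560.00 + $34,155.00 + $36,120.00 + $55,557.00 = $180,392.00

$180,392.00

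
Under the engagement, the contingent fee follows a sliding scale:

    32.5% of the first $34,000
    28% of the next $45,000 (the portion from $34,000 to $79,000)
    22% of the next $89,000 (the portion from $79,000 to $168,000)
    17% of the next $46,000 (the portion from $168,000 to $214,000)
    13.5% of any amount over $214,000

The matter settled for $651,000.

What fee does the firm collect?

$110,045.00

First $34,000 at 32.5% = $11,050.00
Next $45,000 at 28% = $12,600.00
Next $89,000 at 22% = $19,580.00
Next $46,000 at 17% = $7,820.00
Remaining $437,000 at 13.5% = $58,995.00
Fee: $11,050.00 + $12,600.00 + $19,580.00 + $7,820.00 + $58,995.00 = $110,045.00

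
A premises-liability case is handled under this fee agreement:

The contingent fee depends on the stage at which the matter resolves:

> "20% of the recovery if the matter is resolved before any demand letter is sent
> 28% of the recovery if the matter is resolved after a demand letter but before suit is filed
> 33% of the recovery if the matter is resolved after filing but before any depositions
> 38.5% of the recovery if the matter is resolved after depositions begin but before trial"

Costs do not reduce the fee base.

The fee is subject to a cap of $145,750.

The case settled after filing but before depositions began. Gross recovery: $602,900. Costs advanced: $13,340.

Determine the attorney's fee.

Fee base is the gross recovery, $602,900; costs are reimbursed separately.
The matter settled after filing but before depositions began, so the 33% rate applies.
$602,900 × 33% = $198,957.00
$198,957.00 exceeds the $145,750 cap, so the fee is capped at $145,750.00.

$145,750.00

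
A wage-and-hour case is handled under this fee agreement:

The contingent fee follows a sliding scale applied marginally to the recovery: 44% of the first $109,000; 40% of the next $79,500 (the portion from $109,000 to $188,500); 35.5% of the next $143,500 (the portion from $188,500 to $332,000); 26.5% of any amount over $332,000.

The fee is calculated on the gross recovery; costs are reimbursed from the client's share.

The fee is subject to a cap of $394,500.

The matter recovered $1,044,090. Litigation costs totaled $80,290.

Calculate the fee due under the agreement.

$319,406.35

Fee base is the gross recovery, $1,044,090; costs are reimbursed separately.
First $109,000 at 44% = $47,960.00
Next $79,500 at 40% = $31,800.00
Next $143,500 at 35.5% = $50,942.50
Remaining $712,090 at 26.5% = $188,703.85
Fee: $47,960.00 + $31,800.00 + $50,942.50 + $188,703.85 = $319,406.35
$319,406.35 is under the $394,500 cap.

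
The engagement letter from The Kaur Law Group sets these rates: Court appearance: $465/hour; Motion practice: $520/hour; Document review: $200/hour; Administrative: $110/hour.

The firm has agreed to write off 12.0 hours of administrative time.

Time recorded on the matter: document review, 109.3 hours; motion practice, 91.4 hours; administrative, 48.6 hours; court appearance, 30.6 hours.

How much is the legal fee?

$87,643.00

Court appearance: 30.6 × $465 = $14,229.00
Motion practice: 91.4 × $520 = $47,528.00
Document review: 109.3 × $200 = $21,860.00
Administrative: 48.6 × $110 = $5,346.00
Subtotal: $88,963.00
Write-off: 12.0 × $110 = $1,320.00
Total: $88,963.00 − $1,320.00 = $87,643.00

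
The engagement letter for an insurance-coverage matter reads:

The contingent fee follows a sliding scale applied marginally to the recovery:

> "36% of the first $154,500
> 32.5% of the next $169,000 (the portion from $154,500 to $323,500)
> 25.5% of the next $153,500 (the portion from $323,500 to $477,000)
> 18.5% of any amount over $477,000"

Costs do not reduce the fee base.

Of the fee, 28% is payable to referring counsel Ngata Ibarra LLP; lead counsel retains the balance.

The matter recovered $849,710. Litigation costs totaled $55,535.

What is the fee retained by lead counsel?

Fee base is the gross recovery, $849,710; costs are reimbursed separately.
First $154,500 at 36% = $55,620.00
Next $169,000 at 32.5% = $54,925.00
Next $153,500 at 25.5% = $39,142.50
Remaining $372,710 at 18.5% = $68,951.35
Fee: $55,620.00 + $54,925.00 + $39,142.50 + $68,951.35 = $218,638.85
Referral share: 28% of $218,638.85 = $61,218.88; lead counsel retains $218,638.85 − $61,218.88 = $157,419.97.

$157,419.97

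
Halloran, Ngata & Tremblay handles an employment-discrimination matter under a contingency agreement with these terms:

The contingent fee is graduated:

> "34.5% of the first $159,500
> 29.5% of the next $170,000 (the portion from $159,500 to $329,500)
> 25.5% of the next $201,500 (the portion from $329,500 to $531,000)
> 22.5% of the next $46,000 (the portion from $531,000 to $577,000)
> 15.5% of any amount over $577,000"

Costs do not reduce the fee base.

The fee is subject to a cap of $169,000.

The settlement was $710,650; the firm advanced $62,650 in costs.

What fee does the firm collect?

Fee base is the gross recovery, $710,650; costs are reimbursed separately.
First $159,500 at 34.5% = $55,027.50
Next $170,000 at 29.5% = $50,150.00
Next $201,500 at 25.5% = $51,382.50
Next $46,000 at 22.5% = $10,350.00
Remaining $133,650 at 15.5% = $20,715.75
Fee: $55,027.50 + $50,150.00 + $51,382.50 + $10,350.00 + $20,715.75 = $187,625.75
$187,625.75 exceeds the $169,000 cap, so the fee is capped at $169,000.00.

$169,000.00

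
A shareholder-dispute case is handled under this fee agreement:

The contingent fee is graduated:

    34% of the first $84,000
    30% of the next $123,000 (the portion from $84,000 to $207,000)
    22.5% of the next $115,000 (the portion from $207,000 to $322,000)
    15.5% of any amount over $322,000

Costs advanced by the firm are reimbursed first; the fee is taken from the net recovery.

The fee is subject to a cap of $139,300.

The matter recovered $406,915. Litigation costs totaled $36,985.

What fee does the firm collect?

$98,764.15

Fee base (net of costs): $406,915 − $36,985 = $369,930
First $84,000 at 34% = $28,560.00
Next $123,000 at 30% = $36,900.00
Next $115,000 at 22.5% = $25,875.00
Remaining $47,930 at 15.5% = $7,429.15
Fee: $28,560.00 + $36,900.00 + $25,875.00 + $7,429.15 = $98,764.15
$98,764.15 is under the $139,300 cap.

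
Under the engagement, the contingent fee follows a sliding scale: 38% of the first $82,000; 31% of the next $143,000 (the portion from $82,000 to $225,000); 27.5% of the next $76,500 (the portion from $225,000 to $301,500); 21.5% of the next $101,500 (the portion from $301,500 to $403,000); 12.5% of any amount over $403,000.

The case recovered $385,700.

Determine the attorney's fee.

$114,630.50

First $82,000 at 38% = $31,160.00
Next $143,000 at 31% = $44,330.00
Next $76,500 at 27.5% = $21,037.50
Remaining $84,200 at 21.5% = $18,103.00
Fee: $31,160.00 + $44,330.00 + $21,037.50 + $18,103.00 = $114,630.50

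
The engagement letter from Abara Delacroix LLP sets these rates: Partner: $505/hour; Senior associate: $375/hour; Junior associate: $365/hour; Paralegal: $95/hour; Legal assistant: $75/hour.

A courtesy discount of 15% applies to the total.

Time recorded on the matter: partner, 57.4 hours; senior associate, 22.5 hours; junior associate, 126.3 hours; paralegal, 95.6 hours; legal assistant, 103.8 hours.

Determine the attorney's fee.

Partner: 57.4 × $505 = $28,987.00
Senior associate: 22.5 × $375 = $8,437.50
Junior associate: 126.3 × $365 = $46,099.50
Paralegal: 95.6 × $95 = $9,082.00
Legal assistant: 103.8 × $75 = $7,785.00
Subtotal: $100,391.00
Less 15% discount: −$15,058.65
Total: $100,391.00 − $15,058.65 = $85,332.35

$85,332.35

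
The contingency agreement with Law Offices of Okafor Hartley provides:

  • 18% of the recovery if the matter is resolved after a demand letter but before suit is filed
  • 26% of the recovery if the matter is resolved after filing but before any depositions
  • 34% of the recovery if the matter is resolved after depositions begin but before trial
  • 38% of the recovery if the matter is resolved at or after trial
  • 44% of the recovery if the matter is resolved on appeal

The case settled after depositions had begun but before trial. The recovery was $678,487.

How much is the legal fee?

The matter settled after depositions had begun but before trial, so the 34% rate applies.
$678,487 × 34% = $230,685.58

$230,685.58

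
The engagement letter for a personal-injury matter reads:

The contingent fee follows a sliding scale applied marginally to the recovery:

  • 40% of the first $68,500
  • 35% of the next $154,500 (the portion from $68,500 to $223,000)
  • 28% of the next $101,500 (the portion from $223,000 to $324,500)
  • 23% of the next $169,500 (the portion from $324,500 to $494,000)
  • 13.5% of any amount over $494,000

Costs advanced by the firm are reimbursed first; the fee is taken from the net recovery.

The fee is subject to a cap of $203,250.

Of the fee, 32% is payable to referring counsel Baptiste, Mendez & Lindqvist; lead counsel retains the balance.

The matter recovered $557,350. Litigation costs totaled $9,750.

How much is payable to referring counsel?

Fee base (net of costs): $557,350 − $9,750 = $547,600
First $68,500 at 40% = $27,400.00
Next $154,500 at 35% = $54,075.00
Next $101,500 at 28% = $28,420.00
Next $169,500 at 23% = $38,985.00
Remaining $53,600 at 13.5% = $7,236.00
Fee: $27,400.00 + $54,075.00 + $28,420.00 + $38,985.00 + $7,236.00 = $156,116.00
$156,116.00 is under the $203,250 cap.
Referral share: 32% of $156,116.00 = $49,957.12; lead counsel retains $156,116.00 − $49,957.12 = $106,158.88.

$49,957.12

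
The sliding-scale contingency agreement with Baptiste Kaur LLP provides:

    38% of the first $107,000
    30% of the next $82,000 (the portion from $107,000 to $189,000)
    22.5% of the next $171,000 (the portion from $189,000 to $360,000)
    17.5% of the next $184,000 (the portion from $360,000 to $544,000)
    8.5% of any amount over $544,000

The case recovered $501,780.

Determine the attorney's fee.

First $107,000 at 38% = $40,660.00
Next $82,000 at 30% = $24,600.00
Next $171,000 at 22.5% = $38,475.00
Remaining $141,780 at 17.5% = $24,811.50
Fee: $40,660.00 + $24,600.00 + $38,475.00 + $24,811.50 = $128,546.50

$128,546.50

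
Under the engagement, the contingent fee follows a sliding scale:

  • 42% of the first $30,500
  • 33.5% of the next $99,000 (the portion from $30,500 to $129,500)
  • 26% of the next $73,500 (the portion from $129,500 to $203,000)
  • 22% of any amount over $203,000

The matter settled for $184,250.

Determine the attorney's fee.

$60,210.00

First $30,500 at 42% = $12,810.00
Next $99,000 at 33.5% = $33,165.00
Remaining $54,750 at 26% = $14,235.00
Fee: $12,810.00 + $33,165.00 + $14,235.00 = $60,210.00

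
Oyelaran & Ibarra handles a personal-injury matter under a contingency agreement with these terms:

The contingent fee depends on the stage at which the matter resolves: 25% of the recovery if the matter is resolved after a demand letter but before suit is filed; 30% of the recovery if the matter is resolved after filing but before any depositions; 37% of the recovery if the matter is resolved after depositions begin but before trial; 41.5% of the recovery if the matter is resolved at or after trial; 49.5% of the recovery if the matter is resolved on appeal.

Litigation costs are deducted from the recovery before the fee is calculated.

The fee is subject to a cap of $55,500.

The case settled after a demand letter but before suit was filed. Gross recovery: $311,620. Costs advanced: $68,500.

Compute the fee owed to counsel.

$55,500.00

Fee base (net of costs): $311,620 − $68,500 = $243,120
The matter settled after a demand letter but before suit was filed, so the 25% rate applies.
$243,120 × 25% = $60,780.00
$60,780.00 exceeds the $55,500 cap, so the fee is capped at $55,500.00.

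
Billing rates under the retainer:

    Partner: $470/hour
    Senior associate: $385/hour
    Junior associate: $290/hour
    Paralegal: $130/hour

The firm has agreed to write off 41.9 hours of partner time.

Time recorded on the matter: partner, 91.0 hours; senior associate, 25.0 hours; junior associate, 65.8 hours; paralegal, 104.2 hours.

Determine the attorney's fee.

$65,330.00

Partner: 91.0 × $470 = $42,770.00
Senior associate: 25.0 × $385 = $9,625.00
Junior associate: 65.8 × $290 = $19,082.00
Paralegal: 104.2 × $130 = $13,546.00
Subtotal: $85,023.00
Write-off: 41.9 × $470 = $19,693.00
Total: $85,023.00 − $19,693.00 = $65,330.00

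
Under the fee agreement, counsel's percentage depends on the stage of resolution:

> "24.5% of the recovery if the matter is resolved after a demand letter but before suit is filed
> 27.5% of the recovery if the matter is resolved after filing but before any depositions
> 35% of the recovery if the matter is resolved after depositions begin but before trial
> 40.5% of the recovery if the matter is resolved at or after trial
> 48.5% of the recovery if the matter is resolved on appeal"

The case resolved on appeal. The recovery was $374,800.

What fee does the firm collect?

The matter resolved on appeal, so the 48.5% rate applies.
$374,800 × 48.5% = $181,778.00

$181,778.00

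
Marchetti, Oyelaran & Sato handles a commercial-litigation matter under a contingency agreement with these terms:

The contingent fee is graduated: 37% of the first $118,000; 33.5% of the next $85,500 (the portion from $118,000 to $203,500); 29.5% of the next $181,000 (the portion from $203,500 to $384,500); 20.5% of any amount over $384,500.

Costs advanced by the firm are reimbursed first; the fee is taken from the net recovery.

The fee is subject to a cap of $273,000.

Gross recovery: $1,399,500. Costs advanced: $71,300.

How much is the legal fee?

$273,000.00

Fee base (net of costs): $1,399,500 − $71,300 = $1,328,200
First $118,000 at 37% = $43,660.00
Next $85,500 at 33.5% = $28,642.50
Next $181,000 at 29.5% = $53,395.00
Remaining $943,700 at 20.5% = $193,458.50
Fee: $43,660.00 + $28,642.50 + $53,395.00 + $193,458.50 = $319,156.00
$319,156.00 exceeds the $273,000 cap, so the fee is capped at $273,000.00.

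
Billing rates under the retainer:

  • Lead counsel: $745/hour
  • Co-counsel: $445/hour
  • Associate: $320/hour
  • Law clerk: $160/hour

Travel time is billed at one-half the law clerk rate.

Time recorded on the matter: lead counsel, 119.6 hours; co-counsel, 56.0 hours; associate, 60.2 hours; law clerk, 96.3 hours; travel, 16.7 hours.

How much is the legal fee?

Lead counsel: 119.6 × $745 = $89,102.00
Co-counsel: 56.0 × $445 = $24,920.00
Associate: 60.2 × $320 = $19,264.00
Law clerk: 96.3 × $160 = $15,408.00
Subtotal: $89,102.00 + $24,920.00 + $19,264.00 + $15,408.00 = $148,694.00
Travel: 16.7 × ($160 ÷ 2) = 16.7 × $80.00 = $1,336.00
Total: $148,694.00 + $1,336.00 = $150,030.00

$150,030.00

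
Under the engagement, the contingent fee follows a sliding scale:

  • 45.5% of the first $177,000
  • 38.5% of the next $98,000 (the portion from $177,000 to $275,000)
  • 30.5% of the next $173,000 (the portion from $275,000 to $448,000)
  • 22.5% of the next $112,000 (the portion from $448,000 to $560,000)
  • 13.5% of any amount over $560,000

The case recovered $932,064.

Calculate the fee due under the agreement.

First $177,000 at 45.5% = $80,535.00
Next $98,000 at 38.5% = $37,730.00
Next $173,000 at 30.5% = $52,765.00
Next $112,000 at 22.5% = $25,200.00
Remaining $372,064 at 13.5% = $50,228.64
Fee: $80,535.00 + $37,730.00 + $52,765.00 + $25,200.00 + $50,228.64 = $246,458.64

$246,458.64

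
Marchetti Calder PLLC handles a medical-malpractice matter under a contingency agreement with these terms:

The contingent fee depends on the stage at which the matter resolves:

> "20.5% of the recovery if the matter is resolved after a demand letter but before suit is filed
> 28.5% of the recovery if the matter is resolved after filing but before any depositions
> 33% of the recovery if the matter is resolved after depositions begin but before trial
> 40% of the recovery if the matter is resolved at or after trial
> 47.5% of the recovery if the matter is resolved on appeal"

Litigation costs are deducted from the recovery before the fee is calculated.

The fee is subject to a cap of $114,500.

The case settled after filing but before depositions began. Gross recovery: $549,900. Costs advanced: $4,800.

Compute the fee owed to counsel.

$114,500.00

Fee base (net of costs): $549,900 − $4,800 = $545,100
The matter settled after filing but before depositions began, so the 28.5% rate applies.
$545,100 × 28.5% = $155,353.50
$155,353.50 exceeds the $114,500 cap, so the fee is capped at $114,500.00.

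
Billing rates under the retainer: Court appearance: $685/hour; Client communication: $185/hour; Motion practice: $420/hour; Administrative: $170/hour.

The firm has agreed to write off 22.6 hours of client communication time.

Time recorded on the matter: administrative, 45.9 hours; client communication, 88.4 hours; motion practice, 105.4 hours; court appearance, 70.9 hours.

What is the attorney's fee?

$112,810.50

Court appearance: 70.9 × $685 = $48,566.50
Client communication: 88.4 × $185 = $16,354.00
Motion practice: 105.4 × $420 = $44,268.00
Administrative: 45.9 × $170 = $7,803.00
Subtotal: $116,991.50
Write-off: 22.6 × $185 = $4,181.00
Total: $116,991.50 − $4,181.00 = $112,810.50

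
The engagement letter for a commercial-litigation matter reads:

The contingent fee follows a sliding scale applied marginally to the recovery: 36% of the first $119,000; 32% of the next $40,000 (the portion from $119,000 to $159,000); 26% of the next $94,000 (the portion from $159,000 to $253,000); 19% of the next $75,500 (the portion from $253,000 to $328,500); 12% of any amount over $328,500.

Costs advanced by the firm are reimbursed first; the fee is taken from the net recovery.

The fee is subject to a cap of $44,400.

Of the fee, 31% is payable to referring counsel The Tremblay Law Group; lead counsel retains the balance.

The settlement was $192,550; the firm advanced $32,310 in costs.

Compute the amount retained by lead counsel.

$30,636.00

Fee base (net of costs): $192,550 − $32,310 = $160,240
First $119,000 at 36% = $42,840.00
Next $40,000 at 32% = $12,800.00
Remaining $1,240 at 26% = $322.40
Fee: $42,840.00 + $12,800.00 + $322.40 = $55,962.40
$55,962.40 exceeds the $44,400 cap, so the fee is capped at $44,400.00.
Referral share: 31% of $44,400.00 = $13,764.00; lead counsel retains $44,400.00 − $13,764.00 = $30,636.00.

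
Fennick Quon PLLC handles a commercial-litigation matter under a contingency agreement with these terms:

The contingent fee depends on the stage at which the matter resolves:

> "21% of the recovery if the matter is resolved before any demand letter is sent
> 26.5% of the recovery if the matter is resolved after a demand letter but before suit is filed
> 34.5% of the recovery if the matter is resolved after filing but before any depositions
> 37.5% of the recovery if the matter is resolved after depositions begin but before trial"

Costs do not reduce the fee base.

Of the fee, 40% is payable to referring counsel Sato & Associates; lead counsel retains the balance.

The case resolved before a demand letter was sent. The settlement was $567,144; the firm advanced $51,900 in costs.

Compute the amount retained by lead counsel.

$71,460.14

Fee base is the gross recovery, $567,144; costs are reimbursed separately.
The matter resolved before a demand letter was sent, so the 21% rate applies.
$567,144 × 21% = $119,100.24
Referral share: 40% of $119,100.24 = $47,640.10; lead counsel retains $119,100.24 − $47,640.10 = $71,460.14.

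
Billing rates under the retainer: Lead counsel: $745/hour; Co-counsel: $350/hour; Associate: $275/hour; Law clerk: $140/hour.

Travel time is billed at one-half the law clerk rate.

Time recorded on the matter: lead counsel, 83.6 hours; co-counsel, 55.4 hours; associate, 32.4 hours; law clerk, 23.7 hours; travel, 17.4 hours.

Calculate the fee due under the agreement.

$95,118.00

Lead counsel: 83.6 × $745 = $62,282.00
Co-counsel: 55.4 × $350 = $19,390.00
Associate: 32.4 × $275 = $8,910.00
Law clerk: 23.7 × $140 = $3,318.00
Subtotal: $62,282.00 + $19,390.00 + $8,910.00 + $3,318.00 = $93,900.00
Travel: 17.4 × ($140 ÷ 2) = 17.4 × $70.00 = $1,218.00
Total: $93,900.00 + $1,218.00 = $95,118.00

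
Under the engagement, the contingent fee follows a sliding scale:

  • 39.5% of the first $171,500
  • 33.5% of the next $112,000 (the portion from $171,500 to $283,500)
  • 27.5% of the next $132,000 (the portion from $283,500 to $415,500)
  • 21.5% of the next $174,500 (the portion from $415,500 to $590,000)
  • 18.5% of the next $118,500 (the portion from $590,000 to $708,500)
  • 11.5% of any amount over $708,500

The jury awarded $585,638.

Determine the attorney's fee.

$178,142.17

First $171,500 at 39.5% = $67,742.50
Next $112,000 at 33.5% = $37,520.00
Next $132,000 at 27.5% = $36,300.00
Remaining $170,138 at 21.5% = $36,579.67
Fee: $67,742.50 + $37,520.00 + $36,300.00 + $36,579.67 = $178,142.17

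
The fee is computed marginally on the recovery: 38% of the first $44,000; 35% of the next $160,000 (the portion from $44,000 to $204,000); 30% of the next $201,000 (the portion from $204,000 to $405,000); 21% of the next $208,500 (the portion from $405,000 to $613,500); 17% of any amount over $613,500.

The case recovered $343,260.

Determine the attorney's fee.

First $44,000 at 38% = $16,720.00
Next $160,000 at 35% = $56,000.00
Remaining $139,260 at 30% = $41,778.00
Fee: $16,720.00 + $56,000.00 + $41,778.00 = $114,498.00

$114,498.00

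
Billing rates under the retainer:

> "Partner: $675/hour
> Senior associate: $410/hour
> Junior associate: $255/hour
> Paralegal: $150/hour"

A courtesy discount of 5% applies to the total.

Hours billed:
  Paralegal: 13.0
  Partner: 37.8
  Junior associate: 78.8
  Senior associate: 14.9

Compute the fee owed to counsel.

Partner: 37.8 × $675 = $25,515.00
Senior associate: 14.9 × $410 = $6,109.00
Junior associate: 78.8 × $255 = $20,094.00
Paralegal: 13.0 × $150 = $1,950.00
Subtotal: $53,668.00
Less 5% discount: −$2,683.40
Total: $53,668.00 − $2,683.40 = $50,984.60

$50,984.60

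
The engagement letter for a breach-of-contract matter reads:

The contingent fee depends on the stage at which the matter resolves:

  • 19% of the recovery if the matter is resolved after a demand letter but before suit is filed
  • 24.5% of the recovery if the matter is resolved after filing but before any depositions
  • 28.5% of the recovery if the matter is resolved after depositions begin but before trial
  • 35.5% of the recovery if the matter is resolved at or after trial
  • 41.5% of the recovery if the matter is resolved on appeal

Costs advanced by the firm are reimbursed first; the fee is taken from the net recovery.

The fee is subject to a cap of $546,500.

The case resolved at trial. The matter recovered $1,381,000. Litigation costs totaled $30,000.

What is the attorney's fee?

Fee base (net of costs): $1,381,000 − $30,000 = $1,351,000
The matter resolved at trial, so the 35.5% rate applies.
$1,351,000 × 35.5% = $479,605.00
$479,605.00 is under the $546,500 cap.

$479,605.00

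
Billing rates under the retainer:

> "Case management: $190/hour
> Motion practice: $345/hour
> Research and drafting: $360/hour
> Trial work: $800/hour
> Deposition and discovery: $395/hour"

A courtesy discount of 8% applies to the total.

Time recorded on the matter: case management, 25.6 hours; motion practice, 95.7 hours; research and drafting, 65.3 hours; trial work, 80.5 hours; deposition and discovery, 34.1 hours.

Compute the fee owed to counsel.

Case management: 25.6 × $190 = $4,864.00
Motion practice: 95.7 × $345 = $33,016.50
Research and drafting: 65.3 × $360 = $23,508.00
Trial work: 80.5 × $800 = $64,400.00
Deposition and discovery: 34.1 × $395 = $13,469.50
Subtotal: $139,258.00
Less 8% discount: −$11,140.64
Total: $139,258.00 − $11,140.64 = $128,117.36

$128,117.36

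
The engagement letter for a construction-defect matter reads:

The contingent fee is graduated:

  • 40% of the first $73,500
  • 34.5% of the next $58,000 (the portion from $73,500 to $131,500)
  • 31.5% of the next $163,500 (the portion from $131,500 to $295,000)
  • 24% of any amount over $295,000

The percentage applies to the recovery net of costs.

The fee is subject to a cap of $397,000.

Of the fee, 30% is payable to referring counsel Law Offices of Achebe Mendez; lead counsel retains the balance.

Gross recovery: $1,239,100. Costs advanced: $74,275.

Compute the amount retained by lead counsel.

$216,769.35

Fee base (net of costs): $1,239,100 − $74,275 = $1,164,825
First $73,500 at 40% = $29,400.00
Next $58,000 at 34.5% = $20,010.00
Next $163,500 at 31.5% = $51,502.50
Remaining $869,825 at 24% = $208,758.00
Fee: $29,400.00 + $20,010.00 + $51,502.50 + $208,758.00 = $309,670.50
$309,670.50 is under the $397,000 cap.
Referral share: 30% of $309,670.50 = $92,901.15; lead counsel retains $309,670.50 − $92,901.15 = $216,769.35.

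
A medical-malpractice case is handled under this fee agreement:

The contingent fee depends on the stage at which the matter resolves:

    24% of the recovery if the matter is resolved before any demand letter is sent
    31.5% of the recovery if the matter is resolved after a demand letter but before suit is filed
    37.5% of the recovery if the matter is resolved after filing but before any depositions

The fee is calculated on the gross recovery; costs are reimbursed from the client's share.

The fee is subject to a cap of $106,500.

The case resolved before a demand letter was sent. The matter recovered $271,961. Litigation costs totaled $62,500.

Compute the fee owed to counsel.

$65,270.64

Fee base is the gross recovery, $271,961; costs are reimbursed separately.
The matter resolved before a demand letter was sent, so the 24% rate applies.
$271,961 × 24% = $65,270.64
$65,270.64 is under the $106,500 cap.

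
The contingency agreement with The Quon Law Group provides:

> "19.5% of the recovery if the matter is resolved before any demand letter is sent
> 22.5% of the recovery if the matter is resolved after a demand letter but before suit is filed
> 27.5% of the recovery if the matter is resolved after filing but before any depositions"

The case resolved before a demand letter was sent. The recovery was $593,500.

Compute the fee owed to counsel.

The matter resolved before a demand letter was sent, so the 19.5% rate applies.
$593,500 × 19.5% = $115,732.50

$115,732.50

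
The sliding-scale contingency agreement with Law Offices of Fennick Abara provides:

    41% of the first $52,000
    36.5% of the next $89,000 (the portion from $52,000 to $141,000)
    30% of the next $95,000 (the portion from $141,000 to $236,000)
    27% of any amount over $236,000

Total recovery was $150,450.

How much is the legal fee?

$56,640.00

First $52,000 at 41% = $21,320.00
Next $89,000 at 36.5% = $32,485.00
Remaining $9,450 at 30% = $2,835.00
Fee: $21,320.00 + $32,485.00 + $2,835.00 = $56,640.00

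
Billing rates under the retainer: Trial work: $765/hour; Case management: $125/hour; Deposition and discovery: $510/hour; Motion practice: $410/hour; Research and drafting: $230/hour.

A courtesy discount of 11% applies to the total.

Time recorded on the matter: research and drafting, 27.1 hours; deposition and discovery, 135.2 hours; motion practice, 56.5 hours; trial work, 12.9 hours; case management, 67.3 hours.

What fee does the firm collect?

$103,801.59

Trial work: 12.9 × $765 = $9,868.50
Case management: 67.3 × $125 = $8,412.50
Deposition and discovery: 135.2 × $510 = $68,952.00
Motion practice: 56.5 × $410 = $23,165.00
Research and drafting: 27.1 × $230 = $6,233.00
Subtotal: $116,631.00
Less 11% discount: −$12,829.41
Total: $116,631.00 − $12,829.41 = $103,801.59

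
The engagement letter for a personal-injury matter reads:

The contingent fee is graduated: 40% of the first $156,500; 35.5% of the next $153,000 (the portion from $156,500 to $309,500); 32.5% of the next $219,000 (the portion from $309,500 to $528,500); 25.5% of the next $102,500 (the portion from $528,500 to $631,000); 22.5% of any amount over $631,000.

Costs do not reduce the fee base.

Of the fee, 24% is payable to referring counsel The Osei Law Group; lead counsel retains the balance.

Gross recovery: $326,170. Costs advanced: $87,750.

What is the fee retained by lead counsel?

$92,972.89

Fee base is the gross recovery, $326,170; costs are reimbursed separately.
First $156,500 at 40% = $62,600.00
Next $153,000 at 35.5% = $54,315.00
Remaining $16,670 at 32.5% = $5,417.75
Fee: $62,600.00 + $54,315.00 + $5,417.75 = $122,332.75
Referral share: 24% of $122,332.75 = $29,359.86; lead counsel retains $122,332.75 − $29,359.86 = $92,972.89.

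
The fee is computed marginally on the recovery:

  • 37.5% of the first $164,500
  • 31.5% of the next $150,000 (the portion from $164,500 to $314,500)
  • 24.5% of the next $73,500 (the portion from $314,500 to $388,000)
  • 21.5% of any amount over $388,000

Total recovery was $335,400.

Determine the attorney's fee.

First $164,500 at 37.5% = $61,687.50
Next $150,000 at 31.5% = $47,250.00
Remaining $20,900 at 24.5% = $5,120.50
Fee: $61,687.50 + $47,250.00 + $5,120.50 = $114,058.00

$114,058.00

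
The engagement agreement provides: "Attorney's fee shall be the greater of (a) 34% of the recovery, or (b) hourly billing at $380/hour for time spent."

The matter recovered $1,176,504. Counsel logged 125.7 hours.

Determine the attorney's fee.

$400,011.36

(a) 34% of $1,176,504 = $400,011.36
(b) 125.7 × $380 = $47,766.00
The greater is (a): $400,011.36.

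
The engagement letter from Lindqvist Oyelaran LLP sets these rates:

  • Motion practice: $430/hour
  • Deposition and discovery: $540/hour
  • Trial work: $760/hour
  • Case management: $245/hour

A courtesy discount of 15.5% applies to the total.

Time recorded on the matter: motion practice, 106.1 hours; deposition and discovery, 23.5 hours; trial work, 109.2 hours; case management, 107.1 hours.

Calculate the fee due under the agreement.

$141,575.10

Motion practice: 106.1 × $430 = $45,623.00
Deposition and discovery: 23.5 × $540 = $12,690.00
Trial work: 109.2 × $760 = $82,992.00
Case management: 107.1 × $245 = $26,239.50
Subtotal: $167,544.50
Less 15.5% discount: −$25,969.40
Total: $167,544.50 − $25,969.40 = $141,575.10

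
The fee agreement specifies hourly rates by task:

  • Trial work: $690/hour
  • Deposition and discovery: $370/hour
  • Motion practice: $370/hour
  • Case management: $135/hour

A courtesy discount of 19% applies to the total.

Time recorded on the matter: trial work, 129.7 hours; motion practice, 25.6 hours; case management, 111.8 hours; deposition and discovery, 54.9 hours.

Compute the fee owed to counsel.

$108,840.51

Trial work: 129.7 × $690 = $89,493.00
Deposition and discovery: 54.9 × $370 = $20,313.00
Motion practice: 25.6 × $370 = $9,472.00
Case management: 111.8 × $135 = $15,093.00
Subtotal: $134,371.00
Less 19% discount: −$25,530.49
Total: $134,371.00 − $25,530.49 = $108,840.51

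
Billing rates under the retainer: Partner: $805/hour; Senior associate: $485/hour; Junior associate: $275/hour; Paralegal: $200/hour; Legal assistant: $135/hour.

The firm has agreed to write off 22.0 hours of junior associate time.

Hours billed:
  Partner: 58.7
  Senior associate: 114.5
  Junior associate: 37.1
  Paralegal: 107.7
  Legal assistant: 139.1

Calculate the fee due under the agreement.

Partner: 58.7 × $805 = $47,253.50
Senior associate: 114.5 × $485 = $55,532.50
Junior associate: 37.1 × $275 = $10,202.50
Paralegal: 107.7 × $200 = $21,540.00
Legal assistant: 139.1 × $135 = $18,778.50
Subtotal: $153,307.00
Write-off: 22.0 × $275 = $6,050.00
Total: $153,307.00 − $6,050.00 = $147,257.00

$147,257.00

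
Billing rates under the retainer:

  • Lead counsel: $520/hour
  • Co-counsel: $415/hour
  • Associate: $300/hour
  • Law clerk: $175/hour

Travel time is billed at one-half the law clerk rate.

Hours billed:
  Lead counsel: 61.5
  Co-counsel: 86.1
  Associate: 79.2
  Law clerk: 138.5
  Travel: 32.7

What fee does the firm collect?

$118,570.25

Lead counsel: 61.5 × $520 = $31,980.00
Co-counsel: 86.1 × $415 = $35,731.50
Associate: 79.2 × $300 = $23,760.00
Law clerk: 138.5 × $175 = $24,237.50
Subtotal: $31,980.00 + $35,731.50 + $23,760.00 + $24,237.50 = $115,709.00
Travel: 32.7 × ($175 ÷ 2) = 32.7 × $87.50 = $2,861.25
Total: $115,709.00 + $2,861.25 = $118,570.25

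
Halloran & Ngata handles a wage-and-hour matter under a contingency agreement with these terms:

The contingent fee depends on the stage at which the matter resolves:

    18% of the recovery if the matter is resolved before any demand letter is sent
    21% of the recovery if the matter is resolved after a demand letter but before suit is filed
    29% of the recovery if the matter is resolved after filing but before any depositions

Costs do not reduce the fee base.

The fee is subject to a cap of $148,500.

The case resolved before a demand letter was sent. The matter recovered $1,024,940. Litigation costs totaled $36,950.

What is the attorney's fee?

$148,500.00

Fee base is the gross recovery, $1,024,940; costs are reimbursed separately.
The matter resolved before a demand letter was sent, so the 18% rate applies.
$1,024,940 × 18% = $184,489.20
$184,489.20 exceeds the $148,500 cap, so the fee is capped at $148,500.00.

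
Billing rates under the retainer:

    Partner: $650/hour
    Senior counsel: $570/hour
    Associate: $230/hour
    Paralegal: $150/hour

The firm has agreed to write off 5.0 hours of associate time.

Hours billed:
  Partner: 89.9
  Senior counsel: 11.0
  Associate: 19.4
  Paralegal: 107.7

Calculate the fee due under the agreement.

Partner: 89.9 × $650 = $58,435.00
Senior counsel: 11.0 × $570 = $6,270.00
Associate: 19.4 × $230 = $4,462.00
Paralegal: 107.7 × $150 = $16,155.00
Subtotal: $85,322.00
Write-off: 5.0 × $230 = $1,150.00
Total: $85,322.00 − $1,150.00 = $84,172.00

$84,172.00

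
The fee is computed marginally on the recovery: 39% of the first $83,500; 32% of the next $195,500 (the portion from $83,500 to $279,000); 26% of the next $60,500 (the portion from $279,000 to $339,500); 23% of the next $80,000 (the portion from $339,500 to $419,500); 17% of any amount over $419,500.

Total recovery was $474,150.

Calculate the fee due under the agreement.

First $83,500 at 39% = $32,565.00
Next $195,500 at 32% = $62,560.00
Next $60,500 at 26% = $15,730.00
Next $80,000 at 23% = $18,400.00
Remaining $54,650 at 17% = $9,290.50
Fee: $32,565.00 + $62,560.00 + $15,730.00 + $18,400.00 + $9,290.50 = $138,545.50

$138,545.50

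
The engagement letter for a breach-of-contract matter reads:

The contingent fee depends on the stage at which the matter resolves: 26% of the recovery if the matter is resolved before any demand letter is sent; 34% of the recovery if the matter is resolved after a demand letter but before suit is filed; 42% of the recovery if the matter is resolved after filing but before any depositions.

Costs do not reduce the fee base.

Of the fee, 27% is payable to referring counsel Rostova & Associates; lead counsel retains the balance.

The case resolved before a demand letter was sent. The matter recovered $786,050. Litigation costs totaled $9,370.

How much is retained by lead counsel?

Fee base is the gross recovery, $786,050; costs are reimbursed separately.
The matter resolved before a demand letter was sent, so the 26% rate applies.
$786,050 × 26% = $204,373.00
Referral share: 27% of $204,373.00 = $55,180.71; lead counsel retains $204,373.00 − $55,180.71 = $149,192.29.

$149,192.29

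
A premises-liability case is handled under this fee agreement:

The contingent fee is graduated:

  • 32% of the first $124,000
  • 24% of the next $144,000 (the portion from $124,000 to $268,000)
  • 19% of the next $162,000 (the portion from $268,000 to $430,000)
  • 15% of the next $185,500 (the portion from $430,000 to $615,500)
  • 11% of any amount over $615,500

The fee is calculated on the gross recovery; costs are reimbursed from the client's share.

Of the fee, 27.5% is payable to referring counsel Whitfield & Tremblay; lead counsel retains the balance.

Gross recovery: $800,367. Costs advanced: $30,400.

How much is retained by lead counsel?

$111,055.77

Fee base is the gross recovery, $800,367; costs are reimbursed separately.
First $124,000 at 32% = $39,680.00
Next $144,000 at 24% = $34,560.00
Next $162,000 at 19% = $30,780.00
Next $185,500 at 15% = $27,825.00
Remaining $184,867 at 11% = $20,335.37
Fee: $39,680.00 + $34,560.00 + $30,780.00 + $27,825.00 + $20,335.37 = $153,180.37
Referral share: 27.5% of $153,180.37 = $42,124.60; lead counsel retains $153,180.37 − $42,124.60 = $111,055.77.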